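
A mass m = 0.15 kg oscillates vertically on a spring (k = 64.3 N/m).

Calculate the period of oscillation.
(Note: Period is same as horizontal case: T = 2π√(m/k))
T = 2π√(m/k) = 2π√(0.15/64.3) = 0.3035 s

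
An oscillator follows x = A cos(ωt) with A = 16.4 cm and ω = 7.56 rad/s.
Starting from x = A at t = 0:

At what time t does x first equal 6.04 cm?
cos(ωt) = x/A = 6.04/16.4 = 0.3683
ωt = arccos(0.3683) = 1.194 rad
t = 1.194/7.56 = 0.1579 s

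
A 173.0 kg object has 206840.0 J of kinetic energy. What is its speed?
KE = ½mv² → v = √(2KE/m) = √(2×206840.0/173.0) = 48.9 m/s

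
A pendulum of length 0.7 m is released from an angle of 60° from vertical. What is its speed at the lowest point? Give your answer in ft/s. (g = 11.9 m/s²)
h = L(1 − cosθ) = 0.7×(1 − cos60°) = 0.35 m
v = √(2gh) = √(2×11.9×0.35) = 2.886 m/s = 9.469 ft/s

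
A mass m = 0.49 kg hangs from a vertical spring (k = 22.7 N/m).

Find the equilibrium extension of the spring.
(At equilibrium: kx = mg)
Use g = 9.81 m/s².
x_eq = mg/k = 0.49×9.81/22.7 = 0.2118 m = 21.18 cm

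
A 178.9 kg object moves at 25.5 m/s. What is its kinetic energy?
KE = ½mv² = ½×178.9×25.5² = 58164.86 J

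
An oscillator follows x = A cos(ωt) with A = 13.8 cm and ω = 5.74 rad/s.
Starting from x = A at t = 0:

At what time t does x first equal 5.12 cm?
cos(ωt) = x/A = 5.12/13.8 = 0.371
ωt = arccos(0.371) = 1.191 rad
t = 1.191/5.74 = 0.2074 s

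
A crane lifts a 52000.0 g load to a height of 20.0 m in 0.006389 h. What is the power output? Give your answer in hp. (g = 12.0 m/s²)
W = mgh = 52×12.0×20 = 1.248e+04 J
P = W/t = 1.248e+04/23 = 542.6 W = 0.7276 hp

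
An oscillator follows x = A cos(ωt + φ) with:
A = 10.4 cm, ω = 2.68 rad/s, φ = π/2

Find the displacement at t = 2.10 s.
x = A cos(ωt + φ) = 10.4×cos(2.68×2.1 + π/2) = 6.337 cm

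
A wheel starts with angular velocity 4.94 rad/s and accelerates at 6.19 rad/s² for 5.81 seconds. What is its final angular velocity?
ω = ω₀ + αt = 4.94 + 6.19 × 5.81 = 40.9 rad/s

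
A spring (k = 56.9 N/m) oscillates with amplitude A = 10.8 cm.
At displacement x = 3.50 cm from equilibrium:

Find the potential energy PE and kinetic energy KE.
E_total = ½kA² = ½×56.9×(0.108)² = 0.3318 J
PE = ½kx² = ½×56.9×(0.035)² = 0.03485 J
KE = E_total − PE = 0.297 J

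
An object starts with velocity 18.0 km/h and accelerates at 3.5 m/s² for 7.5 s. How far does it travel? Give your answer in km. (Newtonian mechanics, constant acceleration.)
d = v₀t + ½at² (with unit conversion) = 0.1359 km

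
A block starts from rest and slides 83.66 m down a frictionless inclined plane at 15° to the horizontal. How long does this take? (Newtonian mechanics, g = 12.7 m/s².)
a = g sin(θ) = 12.7 × sin(15°) = 3.29 m/s²
t = √(2d/a) = √(2 × 83.66 / 3.29) = 7.13 s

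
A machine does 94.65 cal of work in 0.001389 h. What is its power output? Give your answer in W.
P = W/t = 396 J / 5 s = 79.2 W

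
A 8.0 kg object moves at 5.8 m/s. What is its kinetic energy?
KE = ½mv² = ½×8.0×5.8² = 134.56 J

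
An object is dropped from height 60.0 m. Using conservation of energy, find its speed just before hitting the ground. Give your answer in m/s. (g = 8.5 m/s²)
mgh = ½mv² → v = √(2gh) = √(2×8.5×60) = 31.94 m/s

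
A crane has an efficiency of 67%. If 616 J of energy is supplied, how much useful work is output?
W_out = η × W_in = 0.67 × 616 = 412.72 J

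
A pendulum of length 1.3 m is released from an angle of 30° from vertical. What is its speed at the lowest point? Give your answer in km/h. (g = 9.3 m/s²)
h = L(1 − cosθ) = 1.3×(1 − cos30°) = 0.1742 m
v = √(2gh) = √(2×9.3×0.1742) = 1.8 m/s = 6.48 km/h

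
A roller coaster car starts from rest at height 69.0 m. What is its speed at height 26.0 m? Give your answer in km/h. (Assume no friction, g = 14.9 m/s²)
mgh₁ = ½mv₂² + mgh₂ → v₂ = √(2g(h₁−h₂)) = √(2×14.9×(69−26)) = 35.8 m/s = 128.9 km/h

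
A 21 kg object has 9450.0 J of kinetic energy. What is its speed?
KE = ½mv² → v = √(2KE/m) = √(2×9450.0/21) = 30.0 m/s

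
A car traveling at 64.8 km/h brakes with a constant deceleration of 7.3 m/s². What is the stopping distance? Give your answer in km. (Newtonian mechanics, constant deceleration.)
d = v₀² / (2a) (with unit conversion) = 0.02219 km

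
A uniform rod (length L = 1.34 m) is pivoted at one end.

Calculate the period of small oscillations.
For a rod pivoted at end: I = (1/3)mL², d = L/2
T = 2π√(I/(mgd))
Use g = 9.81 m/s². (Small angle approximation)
I/m = (1/3)L² = 0.5985 m²; d = L/2 = 0.67 m
T = 2π√(I/(mgd)) = 2π√(0.5985/(9.81×0.67)) = 1.896 s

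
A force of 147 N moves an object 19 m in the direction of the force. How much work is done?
W = Fd = 147×19 = 2793.0 J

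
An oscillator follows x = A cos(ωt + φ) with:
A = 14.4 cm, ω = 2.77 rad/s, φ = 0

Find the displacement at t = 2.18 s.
x = A cos(ωt + φ) = 14.4×cos(2.77×2.18 + 0) = 13.97 cm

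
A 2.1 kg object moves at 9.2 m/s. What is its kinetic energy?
KE = ½mv² = ½×2.1×9.2² = 88.872 J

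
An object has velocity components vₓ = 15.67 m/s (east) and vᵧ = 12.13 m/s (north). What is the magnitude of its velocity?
|v| = √(vₓ² + vᵧ²) = √(15.67² + 12.13²) = √(392.686) = 19.82 m/s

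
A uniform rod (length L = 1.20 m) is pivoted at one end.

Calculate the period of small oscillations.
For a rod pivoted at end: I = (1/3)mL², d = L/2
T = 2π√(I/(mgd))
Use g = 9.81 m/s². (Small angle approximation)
I/m = (1/3)L² = 0.48 m²; d = L/2 = 0.6 m
T = 2π√(I/(mgd)) = 2π√(0.48/(9.81×0.6)) = 1.794 s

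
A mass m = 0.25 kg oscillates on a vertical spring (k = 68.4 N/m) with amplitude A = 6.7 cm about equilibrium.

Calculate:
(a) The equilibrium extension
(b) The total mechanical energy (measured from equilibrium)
x_eq = mg/k = 0.25×9.81/68.4 = 0.03586 m = 3.586 cm
E = ½kA² = ½×68.4×(0.067)² = 0.1535 J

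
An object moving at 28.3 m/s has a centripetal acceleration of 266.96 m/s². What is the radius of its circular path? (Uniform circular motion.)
r = v²/a_c = 28.3²/266.96 = 3.0 m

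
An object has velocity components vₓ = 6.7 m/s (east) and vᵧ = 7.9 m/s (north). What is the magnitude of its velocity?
|v| = √(vₓ² + vᵧ²) = √(6.7² + 7.9²) = √(107.3) = 10.36 m/s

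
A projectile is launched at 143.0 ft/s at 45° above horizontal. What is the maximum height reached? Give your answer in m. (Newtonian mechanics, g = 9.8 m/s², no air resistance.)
H = v₀²sin²(θ)/(2g) (with unit conversion) = 48.46 m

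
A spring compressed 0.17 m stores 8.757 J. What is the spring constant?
PE = ½kx² → k = 2PE/x² = 2×8.757/0.17² = 606.0 N/m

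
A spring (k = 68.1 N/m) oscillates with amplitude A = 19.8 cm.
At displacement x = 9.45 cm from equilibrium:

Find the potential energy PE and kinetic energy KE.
E_total = ½kA² = ½×68.1×(0.198)² = 1.335 J
PE = ½kx² = ½×68.1×(0.0945)² = 0.3041 J
KE = E_total − PE = 1.031 J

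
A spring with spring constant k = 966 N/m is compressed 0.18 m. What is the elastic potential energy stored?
PE = ½kx² = ½×966×0.18² = 15.65 J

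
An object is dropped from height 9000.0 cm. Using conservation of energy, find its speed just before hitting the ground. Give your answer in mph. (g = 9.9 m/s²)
mgh = ½mv² → v = √(2gh) = √(2×9.9×90) = 42.21 m/s = 94.43 mph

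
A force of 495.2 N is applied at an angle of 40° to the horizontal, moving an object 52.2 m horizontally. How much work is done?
W = Fd cosθ = 495.2×52.2×cos(40°) = 19802.0 J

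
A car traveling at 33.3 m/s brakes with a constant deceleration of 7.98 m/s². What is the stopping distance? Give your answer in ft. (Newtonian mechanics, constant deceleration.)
d = v₀² / (2a) (with unit conversion) = 228.0 ft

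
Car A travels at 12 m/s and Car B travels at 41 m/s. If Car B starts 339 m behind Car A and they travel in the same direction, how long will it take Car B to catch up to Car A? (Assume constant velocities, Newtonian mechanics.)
Relative speed: v_rel = 41 - 12 = 29 m/s
Time to catch: t = d₀/v_rel = 339/29 = 11.69 s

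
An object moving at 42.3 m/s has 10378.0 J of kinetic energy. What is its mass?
KE = ½mv² → m = 2KE/v² = 2×10378.0/42.3² = 11.6 kg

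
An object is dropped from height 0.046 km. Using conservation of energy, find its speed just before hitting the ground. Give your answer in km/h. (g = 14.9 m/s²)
mgh = ½mv² → v = √(2gh) = √(2×14.9×46) = 37.02 m/s = 133.3 km/h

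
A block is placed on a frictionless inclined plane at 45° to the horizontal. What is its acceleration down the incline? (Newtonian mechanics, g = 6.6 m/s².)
a = g sin(θ) = 6.6 × sin(45°) = 6.6 × 0.7071 = 4.67 m/s²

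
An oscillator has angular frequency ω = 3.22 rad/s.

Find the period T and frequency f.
T = 2π/ω = 2π/3.22 = 1.951 s; f = ω/2π = 0.5125 Hz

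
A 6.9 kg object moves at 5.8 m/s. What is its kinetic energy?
KE = ½mv² = ½×6.9×5.8² = 116.058 J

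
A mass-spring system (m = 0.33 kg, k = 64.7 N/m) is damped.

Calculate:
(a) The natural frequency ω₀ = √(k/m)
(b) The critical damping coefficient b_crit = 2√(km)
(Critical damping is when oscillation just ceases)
ω₀ = √(k/m) = √(64.7/0.33) = 14 rad/s
b_crit = 2√(km) = 2√(64.7×0.33) = 9.241 kg/s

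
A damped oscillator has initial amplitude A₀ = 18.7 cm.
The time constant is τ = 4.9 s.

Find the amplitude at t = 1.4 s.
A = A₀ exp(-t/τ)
A = A₀ exp(−t/τ) = 18.7×exp(−1.4/4.9) = 14.05 cm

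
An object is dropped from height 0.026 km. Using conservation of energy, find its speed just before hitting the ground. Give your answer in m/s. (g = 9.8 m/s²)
mgh = ½mv² → v = √(2gh) = √(2×9.8×26) = 22.57 m/s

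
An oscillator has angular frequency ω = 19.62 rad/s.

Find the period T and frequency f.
T = 2π/ω = 2π/19.62 = 0.3202 s; f = ω/2π = 3.123 Hz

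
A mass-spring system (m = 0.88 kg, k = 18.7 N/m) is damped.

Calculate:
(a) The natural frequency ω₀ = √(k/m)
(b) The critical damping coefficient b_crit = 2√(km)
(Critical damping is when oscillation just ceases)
ω₀ = √(k/m) = √(18.7/0.88) = 4.61 rad/s
b_crit = 2√(km) = 2√(18.7×0.88) = 8.113 kg/s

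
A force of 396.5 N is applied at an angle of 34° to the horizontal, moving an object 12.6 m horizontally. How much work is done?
W = Fd cosθ = 396.5×12.6×cos(34°) = 4141.8 J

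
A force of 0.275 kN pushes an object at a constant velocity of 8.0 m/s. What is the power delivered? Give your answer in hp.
P = Fv = 275 N × 8 m/s = 2200 W = 2.95 hp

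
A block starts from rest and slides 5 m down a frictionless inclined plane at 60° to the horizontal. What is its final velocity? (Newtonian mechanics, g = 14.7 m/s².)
a = g sin(θ) = 14.7 × sin(60°) = 12.73 m/s²
v = √(2ad) = √(2 × 12.73 × 5) = 11.28 m/s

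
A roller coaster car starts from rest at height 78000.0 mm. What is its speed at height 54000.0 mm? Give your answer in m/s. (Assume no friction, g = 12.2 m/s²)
mgh₁ = ½mv₂² + mgh₂ → v₂ = √(2g(h₁−h₂)) = √(2×12.2×(78−54)) = 24.2 m/s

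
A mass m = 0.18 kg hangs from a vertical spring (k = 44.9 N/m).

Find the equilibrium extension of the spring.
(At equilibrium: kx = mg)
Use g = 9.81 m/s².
x_eq = mg/k = 0.18×9.81/44.9 = 0.03933 m = 3.933 cm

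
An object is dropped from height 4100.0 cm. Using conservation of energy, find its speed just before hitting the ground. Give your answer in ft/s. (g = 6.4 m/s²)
mgh = ½mv² → v = √(2gh) = √(2×6.4×41) = 22.91 m/s = 75.16 ft/s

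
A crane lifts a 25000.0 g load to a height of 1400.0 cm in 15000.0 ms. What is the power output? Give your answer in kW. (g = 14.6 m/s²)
W = mgh = 25×14.6×14 = 5110 J
P = W/t = 5110/15 = 340.7 W = 0.3407 kW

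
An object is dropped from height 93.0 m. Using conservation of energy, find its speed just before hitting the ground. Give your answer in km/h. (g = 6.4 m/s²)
mgh = ½mv² → v = √(2gh) = √(2×6.4×93) = 34.5 m/s = 124.2 km/h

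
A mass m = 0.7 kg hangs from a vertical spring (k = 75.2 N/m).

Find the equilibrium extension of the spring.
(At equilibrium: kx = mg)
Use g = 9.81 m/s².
x_eq = mg/k = 0.7×9.81/75.2 = 0.09132 m = 9.132 cm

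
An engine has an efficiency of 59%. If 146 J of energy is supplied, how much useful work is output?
W_out = η × W_in = 0.59 × 146 = 86.14 J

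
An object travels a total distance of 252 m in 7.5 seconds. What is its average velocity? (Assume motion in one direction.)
v_avg = Δd / Δt = 252 / 7.5 = 33.6 m/s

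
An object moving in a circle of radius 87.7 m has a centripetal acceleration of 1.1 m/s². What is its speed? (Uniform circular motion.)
v = √(a_c × r) = √(1.1 × 87.7) = 9.82 m/s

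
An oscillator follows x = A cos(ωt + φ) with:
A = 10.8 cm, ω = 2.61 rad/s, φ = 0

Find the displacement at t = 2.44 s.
x = A cos(ωt + φ) = 10.8×cos(2.61×2.44 + 0) = 10.76 cm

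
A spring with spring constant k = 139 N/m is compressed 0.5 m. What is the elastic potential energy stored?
PE = ½kx² = ½×139×0.5² = 17.38 J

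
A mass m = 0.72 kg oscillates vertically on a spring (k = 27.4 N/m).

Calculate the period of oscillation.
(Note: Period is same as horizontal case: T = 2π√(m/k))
T = 2π√(m/k) = 2π√(0.72/27.4) = 1.019 s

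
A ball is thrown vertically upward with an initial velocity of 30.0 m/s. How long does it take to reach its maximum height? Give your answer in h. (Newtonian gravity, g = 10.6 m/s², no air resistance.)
t_up = v₀/g (with unit conversion) = 0.0007862 h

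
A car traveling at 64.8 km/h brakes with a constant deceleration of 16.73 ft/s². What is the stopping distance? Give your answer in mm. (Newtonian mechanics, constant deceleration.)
d = v₀² / (2a) (with unit conversion) = 31770.0 mm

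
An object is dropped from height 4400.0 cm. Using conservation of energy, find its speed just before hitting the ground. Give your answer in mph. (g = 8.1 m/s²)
mgh = ½mv² → v = √(2gh) = √(2×8.1×44) = 26.7 m/s = 59.72 mph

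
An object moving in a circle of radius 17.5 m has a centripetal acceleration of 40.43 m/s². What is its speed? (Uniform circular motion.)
v = √(a_c × r) = √(40.43 × 17.5) = 26.6 m/s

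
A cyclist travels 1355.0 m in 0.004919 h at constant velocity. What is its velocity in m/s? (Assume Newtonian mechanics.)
v = d/t (with unit conversion) = 76.52 m/s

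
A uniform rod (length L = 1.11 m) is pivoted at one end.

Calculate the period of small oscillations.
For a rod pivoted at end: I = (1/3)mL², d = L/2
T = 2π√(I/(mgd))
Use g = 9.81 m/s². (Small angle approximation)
I/m = (1/3)L² = 0.4107 m²; d = L/2 = 0.555 m
T = 2π√(I/(mgd)) = 2π√(0.4107/(9.81×0.555)) = 1.726 s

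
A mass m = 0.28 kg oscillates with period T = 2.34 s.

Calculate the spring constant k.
T = 2π√(m/k) → k = m(2π/T)² = 0.28×(2π/2.34)² = 2.019 N/m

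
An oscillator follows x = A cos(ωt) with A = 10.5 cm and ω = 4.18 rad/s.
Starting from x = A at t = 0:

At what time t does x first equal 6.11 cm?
cos(ωt) = x/A = 6.11/10.5 = 0.5819
ωt = arccos(0.5819) = 0.9497 rad
t = 0.9497/4.18 = 0.2272 s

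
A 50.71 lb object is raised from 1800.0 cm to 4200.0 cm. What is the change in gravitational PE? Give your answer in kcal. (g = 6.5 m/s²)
ΔPE = mg(h₂ − h₁) = 23 kg × 6.5 m/s² × (42 − 18) m = 3588 J = 0.8576 kcal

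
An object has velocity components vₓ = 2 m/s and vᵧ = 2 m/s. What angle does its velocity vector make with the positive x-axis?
θ = arctan(vᵧ/vₓ) = arctan(2/2) = 45.0°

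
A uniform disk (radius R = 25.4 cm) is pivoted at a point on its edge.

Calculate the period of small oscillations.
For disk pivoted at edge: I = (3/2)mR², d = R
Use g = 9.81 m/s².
I/m = (3/2)R² = 0.09677 m²; d = R = 0.254 m
T = 2π√((3/2)R²/(gR)) = 2π√(3R/(2g)) = 1.238 s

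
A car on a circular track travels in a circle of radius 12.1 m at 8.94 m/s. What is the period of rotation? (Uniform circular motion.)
T = 2πr/v = 2π×12.1/8.94 = 8.5 s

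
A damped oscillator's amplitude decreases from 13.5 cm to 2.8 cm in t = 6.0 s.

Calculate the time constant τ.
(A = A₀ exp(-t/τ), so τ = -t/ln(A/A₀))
A/A₀ = 2.8/13.5 = 0.2074; ln(A/A₀) = -1.573
τ = −t/ln(A/A₀) = −6.0/-1.573 = 3.814 s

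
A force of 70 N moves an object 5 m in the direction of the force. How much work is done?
W = Fd = 70×5 = 350.0 J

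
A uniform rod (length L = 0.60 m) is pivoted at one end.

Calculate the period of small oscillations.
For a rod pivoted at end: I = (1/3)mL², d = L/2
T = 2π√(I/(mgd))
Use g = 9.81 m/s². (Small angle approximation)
I/m = (1/3)L² = 0.12 m²; d = L/2 = 0.3 m
T = 2π√(I/(mgd)) = 2π√(0.12/(9.81×0.3)) = 1.269 s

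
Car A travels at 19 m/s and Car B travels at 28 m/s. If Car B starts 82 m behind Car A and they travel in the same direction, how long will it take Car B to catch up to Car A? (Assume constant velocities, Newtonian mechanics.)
Relative speed: v_rel = 28 - 19 = 9 m/s
Time to catch: t = d₀/v_rel = 82/9 = 9.11 s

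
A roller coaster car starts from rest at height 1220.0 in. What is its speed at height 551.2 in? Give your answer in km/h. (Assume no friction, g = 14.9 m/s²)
mgh₁ = ½mv₂² + mgh₂ → v₂ = √(2g(h₁−h₂)) = √(2×14.9×(30.99−14)) = 22.5 m/s = 81.0 km/h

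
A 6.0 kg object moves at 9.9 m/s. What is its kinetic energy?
KE = ½mv² = ½×6.0×9.9² = 294.03 J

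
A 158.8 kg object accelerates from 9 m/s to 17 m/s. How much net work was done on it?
W_net = ΔKE = ½m(v₂² − v₁²) = ½×158.8×(17² − 9²) = 16515.2 J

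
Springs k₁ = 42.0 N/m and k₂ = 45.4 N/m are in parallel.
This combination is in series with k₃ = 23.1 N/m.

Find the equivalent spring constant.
k₁₂ = k₁ + k₂ = 87.4 N/m (parallel)
1/k_eq = 1/k₁₂ + 1/k₃ → k_eq = 18.27 N/m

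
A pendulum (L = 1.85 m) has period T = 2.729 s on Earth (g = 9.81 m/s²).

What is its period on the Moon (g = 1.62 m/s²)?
T = 2π√(L/g), so T_moon/T_earth = √(g_earth/g_moon)
T_moon = 2π√(1.85/1.62) = 6.714 s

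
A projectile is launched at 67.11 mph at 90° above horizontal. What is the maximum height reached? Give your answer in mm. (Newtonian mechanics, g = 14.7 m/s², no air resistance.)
H = v₀²sin²(θ)/(2g) (with unit conversion) = 30610.0 mm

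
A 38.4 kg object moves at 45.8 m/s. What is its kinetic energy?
KE = ½mv² = ½×38.4×45.8² = 40274.69 J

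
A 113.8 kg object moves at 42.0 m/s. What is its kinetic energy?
KE = ½mv² = ½×113.8×42.0² = 100371.6 J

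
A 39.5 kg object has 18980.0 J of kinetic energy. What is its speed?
KE = ½mv² → v = √(2KE/m) = √(2×18980.0/39.5) = 31.0 m/s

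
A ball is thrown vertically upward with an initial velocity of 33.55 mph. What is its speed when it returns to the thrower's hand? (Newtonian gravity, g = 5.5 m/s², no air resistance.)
By conservation of energy, the ball returns at the same speed = 33.55 mph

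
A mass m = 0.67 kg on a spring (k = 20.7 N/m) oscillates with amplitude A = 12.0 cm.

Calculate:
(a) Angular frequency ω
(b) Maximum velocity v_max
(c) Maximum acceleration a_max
ω = √(k/m) = √(20.7/0.67) = 5.558 rad/s
v_max = ωA = 5.558×0.12 = 0.667 m/s
a_max = ω²A = 5.558²×0.12 = 3.707 m/s²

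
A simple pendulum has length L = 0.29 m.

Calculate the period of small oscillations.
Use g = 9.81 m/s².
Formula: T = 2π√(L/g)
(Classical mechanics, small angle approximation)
T = 2π√(L/g) = 2π√(0.29/9.81) = 1.08 s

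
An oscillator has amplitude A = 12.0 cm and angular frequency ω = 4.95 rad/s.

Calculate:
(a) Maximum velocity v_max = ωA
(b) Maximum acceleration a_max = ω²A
v_max = ωA = 4.95×0.12 = 0.594 m/s
a_max = ω²A = 4.95²×0.12 = 2.94 m/s²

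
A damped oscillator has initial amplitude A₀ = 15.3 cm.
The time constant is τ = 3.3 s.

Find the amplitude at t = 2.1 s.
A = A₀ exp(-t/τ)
A = A₀ exp(−t/τ) = 15.3×exp(−2.1/3.3) = 8.097 cm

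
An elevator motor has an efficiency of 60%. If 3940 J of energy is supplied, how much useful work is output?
W_out = η × W_in = 0.6 × 3940 = 2364.0 J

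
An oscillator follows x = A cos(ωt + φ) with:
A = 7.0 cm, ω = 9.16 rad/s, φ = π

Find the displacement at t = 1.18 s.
x = A cos(ωt + φ) = 7.0×cos(9.16×1.18 + π) = 1.3 cm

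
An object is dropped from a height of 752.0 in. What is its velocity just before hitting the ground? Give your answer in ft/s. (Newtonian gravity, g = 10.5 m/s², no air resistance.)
v = √(2gh) (with unit conversion) = 65.71 ft/s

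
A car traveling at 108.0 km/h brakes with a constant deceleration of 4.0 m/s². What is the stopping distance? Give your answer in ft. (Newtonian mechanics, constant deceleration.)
d = v₀² / (2a) (with unit conversion) = 369.1 ft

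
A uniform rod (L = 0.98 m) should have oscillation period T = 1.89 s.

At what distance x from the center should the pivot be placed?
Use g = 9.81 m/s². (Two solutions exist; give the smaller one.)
T = 2π√((L²/12 + x²)/(gx)). Let c = T²g/(4π²) = 0.8876.
x² − cx + L²/12 = 0 → x = (c − √(c² − L²/3))/2 = 0.1019 m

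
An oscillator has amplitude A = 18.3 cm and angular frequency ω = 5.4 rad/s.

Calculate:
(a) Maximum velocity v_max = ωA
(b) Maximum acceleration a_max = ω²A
v_max = ωA = 5.4×0.183 = 0.9882 m/s
a_max = ω²A = 5.4²×0.183 = 5.336 m/s²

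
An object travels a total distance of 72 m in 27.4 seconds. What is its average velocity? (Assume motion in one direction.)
v_avg = Δd / Δt = 72 / 27.4 = 2.63 m/s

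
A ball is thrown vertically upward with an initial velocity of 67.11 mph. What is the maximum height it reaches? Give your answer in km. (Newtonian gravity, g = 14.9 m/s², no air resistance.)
h_max = v₀²/(2g) (with unit conversion) = 0.0302 km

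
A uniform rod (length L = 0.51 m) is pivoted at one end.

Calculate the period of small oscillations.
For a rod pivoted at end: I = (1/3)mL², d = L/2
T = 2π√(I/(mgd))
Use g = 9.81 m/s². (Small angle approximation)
I/m = (1/3)L² = 0.0867 m²; d = L/2 = 0.255 m
T = 2π√(I/(mgd)) = 2π√(0.0867/(9.81×0.255)) = 1.17 s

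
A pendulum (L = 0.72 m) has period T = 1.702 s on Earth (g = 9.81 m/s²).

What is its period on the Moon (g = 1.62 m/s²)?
T = 2π√(L/g), so T_moon/T_earth = √(g_earth/g_moon)
T_moon = 2π√(0.72/1.62) = 4.189 s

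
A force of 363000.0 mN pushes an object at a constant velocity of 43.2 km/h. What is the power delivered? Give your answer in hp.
P = Fv = 363 N × 12 m/s = 4356 W = 5.841 hp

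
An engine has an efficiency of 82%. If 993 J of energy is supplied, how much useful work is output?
W_out = η × W_in = 0.82 × 993 = 814.26 J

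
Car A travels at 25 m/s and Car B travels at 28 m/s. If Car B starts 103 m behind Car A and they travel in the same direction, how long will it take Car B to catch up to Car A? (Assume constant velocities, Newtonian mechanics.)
Relative speed: v_rel = 28 - 25 = 3 m/s
Time to catch: t = d₀/v_rel = 103/3 = 34.33 s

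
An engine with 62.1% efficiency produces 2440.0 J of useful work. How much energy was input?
W_in = W_out/η = 2440.0/0.621 = 3929.1 J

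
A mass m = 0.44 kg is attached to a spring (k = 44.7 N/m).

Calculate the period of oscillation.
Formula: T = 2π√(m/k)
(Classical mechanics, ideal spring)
T = 2π√(m/k) = 2π√(0.44/44.7) = 0.6234 s; f = 1/T = 1.604 Hz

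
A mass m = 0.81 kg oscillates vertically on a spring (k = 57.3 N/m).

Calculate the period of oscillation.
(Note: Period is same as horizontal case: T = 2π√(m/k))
T = 2π√(m/k) = 2π√(0.81/57.3) = 0.747 s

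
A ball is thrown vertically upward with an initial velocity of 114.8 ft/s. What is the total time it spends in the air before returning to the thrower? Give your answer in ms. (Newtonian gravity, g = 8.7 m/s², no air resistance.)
t_total = 2v₀/g (with unit conversion) = 8044.0 ms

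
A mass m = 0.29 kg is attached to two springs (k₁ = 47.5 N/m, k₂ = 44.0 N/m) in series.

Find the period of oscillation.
k_eq = k₁k₂/(k₁+k₂) = 22.84 N/m
T = 2π√(m/k_eq) = 2π√(0.29/22.84) = 0.708 s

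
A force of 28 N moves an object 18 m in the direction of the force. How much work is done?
W = Fd = 28×18 = 504.0 J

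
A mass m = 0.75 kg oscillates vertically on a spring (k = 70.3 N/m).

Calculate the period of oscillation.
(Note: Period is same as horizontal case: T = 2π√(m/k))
T = 2π√(m/k) = 2π√(0.75/70.3) = 0.649 s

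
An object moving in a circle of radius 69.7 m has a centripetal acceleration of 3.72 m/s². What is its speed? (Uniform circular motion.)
v = √(a_c × r) = √(3.72 × 69.7) = 16.1 m/s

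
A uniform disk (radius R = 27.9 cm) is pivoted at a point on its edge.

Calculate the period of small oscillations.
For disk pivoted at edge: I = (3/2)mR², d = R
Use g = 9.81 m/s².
I/m = (3/2)R² = 0.1168 m²; d = R = 0.279 m
T = 2π√((3/2)R²/(gR)) = 2π√(3R/(2g)) = 1.298 s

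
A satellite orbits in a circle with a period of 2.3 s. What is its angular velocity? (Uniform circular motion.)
ω = 2π/T = 2π/2.3 = 2.7318 rad/s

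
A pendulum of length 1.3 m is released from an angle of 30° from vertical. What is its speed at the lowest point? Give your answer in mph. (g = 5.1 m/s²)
h = L(1 − cosθ) = 1.3×(1 − cos30°) = 0.1742 m
v = √(2gh) = √(2×5.1×0.1742) = 1.333 m/s = 2.982 mph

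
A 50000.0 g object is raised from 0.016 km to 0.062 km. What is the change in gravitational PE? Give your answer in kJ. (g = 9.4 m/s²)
ΔPE = mg(h₂ − h₁) = 50 kg × 9.4 m/s² × (62 − 16) m = 2.162e+04 J = 21.62 kJ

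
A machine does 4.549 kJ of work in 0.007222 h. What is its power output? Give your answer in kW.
P = W/t = 4549 J / 26 s = 175 W = 0.175 kW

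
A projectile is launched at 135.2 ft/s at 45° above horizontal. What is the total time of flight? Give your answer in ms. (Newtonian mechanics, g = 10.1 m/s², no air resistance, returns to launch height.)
T = 2v₀sin(θ)/g (with unit conversion) = 5770.0 ms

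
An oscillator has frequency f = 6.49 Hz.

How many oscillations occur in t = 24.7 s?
n = f×t = 6.49×24.7 = 160.3 oscillations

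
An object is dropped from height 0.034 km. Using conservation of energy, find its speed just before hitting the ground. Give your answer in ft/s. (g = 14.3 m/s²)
mgh = ½mv² → v = √(2gh) = √(2×14.3×34) = 31.18 m/s = 102.3 ft/s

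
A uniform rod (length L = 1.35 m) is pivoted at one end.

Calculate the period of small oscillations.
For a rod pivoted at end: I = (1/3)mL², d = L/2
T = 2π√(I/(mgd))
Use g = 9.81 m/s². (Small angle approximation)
I/m = (1/3)L² = 0.6075 m²; d = L/2 = 0.675 m
T = 2π√(I/(mgd)) = 2π√(0.6075/(9.81×0.675)) = 1.903 s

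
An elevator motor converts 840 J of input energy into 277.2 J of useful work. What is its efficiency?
η = W_out/W_in = 277.2/840 = 0.33 = 33.0%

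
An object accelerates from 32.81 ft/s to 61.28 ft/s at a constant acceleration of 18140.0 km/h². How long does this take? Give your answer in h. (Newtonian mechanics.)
t = (v - v₀)/a (with unit conversion) = 0.001722 h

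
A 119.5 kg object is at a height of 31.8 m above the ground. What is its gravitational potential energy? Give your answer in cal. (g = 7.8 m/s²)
PE = mgh = 119.5 kg × 7.8 m/s² × 31.8 m = 2.964e+04 J = 7084.0 cal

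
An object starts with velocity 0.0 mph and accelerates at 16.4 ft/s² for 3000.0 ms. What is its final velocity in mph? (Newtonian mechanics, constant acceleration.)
v = v₀ + at (with unit conversion) = 33.55 mph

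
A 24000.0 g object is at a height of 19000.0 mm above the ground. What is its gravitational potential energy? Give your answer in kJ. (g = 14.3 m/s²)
PE = mgh = 24 kg × 14.3 m/s² × 19 m = 6521 J = 6.521 kJ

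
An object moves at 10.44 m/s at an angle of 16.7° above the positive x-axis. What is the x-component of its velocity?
vₓ = v cos(θ) = 10.44 × cos(16.7°) = 10.0 m/s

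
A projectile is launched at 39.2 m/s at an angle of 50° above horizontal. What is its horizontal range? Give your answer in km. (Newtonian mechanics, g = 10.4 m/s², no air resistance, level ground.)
R = v₀² sin(2θ) / g (with unit conversion) = 0.1455 km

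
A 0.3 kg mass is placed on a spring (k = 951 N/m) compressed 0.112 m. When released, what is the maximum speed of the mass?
½kx² = ½mv² → v = x√(k/m) = 0.112×√(951/0.3) = 6.306 m/s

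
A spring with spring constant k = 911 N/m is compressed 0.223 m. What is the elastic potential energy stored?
PE = ½kx² = ½×911×0.223² = 22.65 J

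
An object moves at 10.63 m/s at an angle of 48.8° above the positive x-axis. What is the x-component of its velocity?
vₓ = v cos(θ) = 10.63 × cos(48.8°) = 7.0 m/s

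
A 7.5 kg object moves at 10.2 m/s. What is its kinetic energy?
KE = ½mv² = ½×7.5×10.2² = 390.15 J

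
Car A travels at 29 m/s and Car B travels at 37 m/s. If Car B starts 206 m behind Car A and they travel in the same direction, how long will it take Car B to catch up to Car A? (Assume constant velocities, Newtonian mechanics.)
Relative speed: v_rel = 37 - 29 = 8 m/s
Time to catch: t = d₀/v_rel = 206/8 = 25.75 s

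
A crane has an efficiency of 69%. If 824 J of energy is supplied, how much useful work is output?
W_out = η × W_in = 0.69 × 824 = 568.56 J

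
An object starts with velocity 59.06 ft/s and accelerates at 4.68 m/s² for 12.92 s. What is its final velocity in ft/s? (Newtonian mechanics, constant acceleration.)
v = v₀ + at (with unit conversion) = 257.4 ft/s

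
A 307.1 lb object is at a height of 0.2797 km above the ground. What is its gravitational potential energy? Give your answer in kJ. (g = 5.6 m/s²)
PE = mgh = 139.3 kg × 5.6 m/s² × 279.7 m = 2.182e+05 J = 218.2 kJ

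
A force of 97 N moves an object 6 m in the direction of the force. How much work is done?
W = Fd = 97×6 = 582.0 J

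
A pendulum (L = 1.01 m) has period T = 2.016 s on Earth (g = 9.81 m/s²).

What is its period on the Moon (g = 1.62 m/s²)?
T = 2π√(L/g), so T_moon/T_earth = √(g_earth/g_moon)
T_moon = 2π√(1.01/1.62) = 4.961 s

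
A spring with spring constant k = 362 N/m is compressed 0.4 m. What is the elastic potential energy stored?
PE = ½kx² = ½×362×0.4² = 28.96 J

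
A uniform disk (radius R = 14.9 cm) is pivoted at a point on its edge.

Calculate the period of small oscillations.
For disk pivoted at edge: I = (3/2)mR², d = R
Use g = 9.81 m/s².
I/m = (3/2)R² = 0.0333 m²; d = R = 0.149 m
T = 2π√((3/2)R²/(gR)) = 2π√(3R/(2g)) = 0.9484 s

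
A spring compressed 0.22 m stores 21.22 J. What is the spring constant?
PE = ½kx² → k = 2PE/x² = 2×21.22/0.22² = 876.9 N/m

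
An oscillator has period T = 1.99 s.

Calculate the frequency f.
f = 1/T = 1/1.99 = 0.5025 Hz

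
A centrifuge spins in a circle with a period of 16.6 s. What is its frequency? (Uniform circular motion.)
f = 1/T = 1/16.6 = 0.0602 Hz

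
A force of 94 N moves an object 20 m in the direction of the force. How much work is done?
W = Fd = 94×20 = 1880.0 J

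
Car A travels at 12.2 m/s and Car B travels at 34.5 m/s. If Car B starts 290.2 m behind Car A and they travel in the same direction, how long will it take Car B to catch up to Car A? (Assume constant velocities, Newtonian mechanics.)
Relative speed: v_rel = 34.5 - 12.2 = 22.3 m/s
Time to catch: t = d₀/v_rel = 290.2/22.3 = 13.01 s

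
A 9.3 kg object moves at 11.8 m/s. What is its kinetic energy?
KE = ½mv² = ½×9.3×11.8² = 647.466 J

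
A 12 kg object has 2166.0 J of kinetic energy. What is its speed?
KE = ½mv² → v = √(2KE/m) = √(2×2166.0/12) = 19.0 m/s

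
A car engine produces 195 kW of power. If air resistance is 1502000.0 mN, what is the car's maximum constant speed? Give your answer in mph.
P = Fv → v = P/F = 195000 W / 1502 N = 129.8 m/s = 290.4 mph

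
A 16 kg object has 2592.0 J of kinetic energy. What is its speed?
KE = ½mv² → v = √(2KE/m) = √(2×2592.0/16) = 18.0 m/s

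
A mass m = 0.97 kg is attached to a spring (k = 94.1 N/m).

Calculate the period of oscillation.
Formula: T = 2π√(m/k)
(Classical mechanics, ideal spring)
T = 2π√(m/k) = 2π√(0.97/94.1) = 0.6379 s; f = 1/T = 1.568 Hz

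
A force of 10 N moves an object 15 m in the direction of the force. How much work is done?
W = Fd = 10×15 = 150.0 J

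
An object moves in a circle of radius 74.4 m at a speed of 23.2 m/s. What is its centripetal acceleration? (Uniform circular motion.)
a_c = v²/r = 23.2²/74.4 = 538.24/74.4 = 7.23 m/s²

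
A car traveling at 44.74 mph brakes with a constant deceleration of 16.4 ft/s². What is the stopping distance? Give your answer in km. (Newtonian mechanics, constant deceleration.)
d = v₀² / (2a) (with unit conversion) = 0.04001 km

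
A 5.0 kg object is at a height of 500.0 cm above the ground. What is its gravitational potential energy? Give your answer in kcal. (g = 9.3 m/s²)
PE = mgh = 5 kg × 9.3 m/s² × 5 m = 232.5 J = 0.05557 kcal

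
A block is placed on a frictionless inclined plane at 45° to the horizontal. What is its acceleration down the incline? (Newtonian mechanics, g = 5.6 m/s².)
a = g sin(θ) = 5.6 × sin(45°) = 5.6 × 0.7071 = 3.96 m/s²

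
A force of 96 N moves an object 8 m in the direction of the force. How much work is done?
W = Fd = 96×8 = 768.0 J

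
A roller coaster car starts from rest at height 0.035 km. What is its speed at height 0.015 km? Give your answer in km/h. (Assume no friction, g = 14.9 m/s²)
mgh₁ = ½mv₂² + mgh₂ → v₂ = √(2g(h₁−h₂)) = √(2×14.9×(35−15)) = 24.41 m/s = 87.89 km/h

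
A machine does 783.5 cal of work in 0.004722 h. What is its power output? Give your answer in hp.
P = W/t = 3278 J / 17 s = 192.8 W = 0.2586 hp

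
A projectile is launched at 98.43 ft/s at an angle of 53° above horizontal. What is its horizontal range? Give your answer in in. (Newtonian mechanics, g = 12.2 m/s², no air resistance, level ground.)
R = v₀² sin(2θ) / g (with unit conversion) = 2792.0 in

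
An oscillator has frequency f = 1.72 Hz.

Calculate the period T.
T = 1/f = 1/1.72 = 0.5814 s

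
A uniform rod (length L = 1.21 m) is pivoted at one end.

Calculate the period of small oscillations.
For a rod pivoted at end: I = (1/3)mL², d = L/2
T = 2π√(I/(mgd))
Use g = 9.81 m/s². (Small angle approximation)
I/m = (1/3)L² = 0.488 m²; d = L/2 = 0.605 m
T = 2π√(I/(mgd)) = 2π√(0.488/(9.81×0.605)) = 1.802 s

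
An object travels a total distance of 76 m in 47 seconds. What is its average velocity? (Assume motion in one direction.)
v_avg = Δd / Δt = 76 / 47 = 1.62 m/s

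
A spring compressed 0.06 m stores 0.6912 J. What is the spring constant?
PE = ½kx² → k = 2PE/x² = 2×0.6912/0.06² = 384.0 N/m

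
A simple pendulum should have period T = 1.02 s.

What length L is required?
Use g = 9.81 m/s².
T = 2π√(L/g) → L = g(T/2π)² = 9.81×(1.02/2π)² = 0.2585 m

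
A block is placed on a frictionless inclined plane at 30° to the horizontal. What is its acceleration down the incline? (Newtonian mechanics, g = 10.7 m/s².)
a = g sin(θ) = 10.7 × sin(30°) = 10.7 × 0.5 = 5.35 m/s²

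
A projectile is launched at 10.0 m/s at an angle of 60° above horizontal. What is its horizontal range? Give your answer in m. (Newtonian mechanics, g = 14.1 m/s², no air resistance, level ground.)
R = v₀² sin(2θ) / g = 6.142 m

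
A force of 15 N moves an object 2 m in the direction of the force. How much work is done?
W = Fd = 15×2 = 30.0 J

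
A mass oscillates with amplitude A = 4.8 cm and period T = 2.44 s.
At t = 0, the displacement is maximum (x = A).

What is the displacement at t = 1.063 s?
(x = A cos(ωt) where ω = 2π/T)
ω = 2π/T = 2π/2.44 = 2.575 rad/s
x = A cos(ωt) = 4.8×cos(2.575×1.063) = -4.413 cm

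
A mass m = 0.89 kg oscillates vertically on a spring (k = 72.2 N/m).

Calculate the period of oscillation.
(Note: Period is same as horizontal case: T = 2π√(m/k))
T = 2π√(m/k) = 2π√(0.89/72.2) = 0.6976 s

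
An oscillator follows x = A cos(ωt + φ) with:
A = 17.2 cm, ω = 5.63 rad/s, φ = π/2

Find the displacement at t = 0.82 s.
x = A cos(ωt + φ) = 17.2×cos(5.63×0.82 + π/2) = 17.12 cm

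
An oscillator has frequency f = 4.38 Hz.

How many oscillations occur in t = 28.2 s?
n = f×t = 4.38×28.2 = 123.5 oscillations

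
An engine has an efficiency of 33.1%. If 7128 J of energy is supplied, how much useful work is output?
W_out = η × W_in = 0.331 × 7128 = 2359.4 J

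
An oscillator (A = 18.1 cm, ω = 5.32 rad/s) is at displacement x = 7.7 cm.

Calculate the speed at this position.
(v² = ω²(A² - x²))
v = ω√(A² − x²) = 5.32×√(0.181² − 0.077²) = 0.8714 m/s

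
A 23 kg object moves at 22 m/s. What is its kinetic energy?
KE = ½mv² = ½×23×22² = 5566.0 J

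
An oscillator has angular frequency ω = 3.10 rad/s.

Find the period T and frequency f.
T = 2π/ω = 2π/3.1 = 2.027 s; f = ω/2π = 0.4934 Hz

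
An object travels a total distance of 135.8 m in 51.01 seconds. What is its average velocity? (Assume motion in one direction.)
v_avg = Δd / Δt = 135.8 / 51.01 = 2.66 m/s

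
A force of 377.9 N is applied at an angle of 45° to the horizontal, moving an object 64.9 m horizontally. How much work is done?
W = Fd cosθ = 377.9×64.9×cos(45°) = 17342.0 J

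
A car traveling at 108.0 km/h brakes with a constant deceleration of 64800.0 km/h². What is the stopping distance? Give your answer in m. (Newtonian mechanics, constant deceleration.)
d = v₀² / (2a) (with unit conversion) = 90.0 m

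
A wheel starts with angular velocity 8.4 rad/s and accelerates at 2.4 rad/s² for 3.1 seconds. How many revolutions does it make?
θ = ω₀t + ½αt² = 8.4×3.1 + ½×2.4×3.1² = 37.57 rad
Revolutions = θ/(2π) = 37.57/(2π) = 5.98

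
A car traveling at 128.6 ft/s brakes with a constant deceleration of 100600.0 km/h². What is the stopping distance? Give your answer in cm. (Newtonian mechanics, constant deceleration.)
d = v₀² / (2a) (with unit conversion) = 9897.0 cm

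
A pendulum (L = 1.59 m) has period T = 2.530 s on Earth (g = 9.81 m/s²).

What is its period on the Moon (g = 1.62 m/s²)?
T = 2π√(L/g), so T_moon/T_earth = √(g_earth/g_moon)
T_moon = 2π√(1.59/1.62) = 6.225 s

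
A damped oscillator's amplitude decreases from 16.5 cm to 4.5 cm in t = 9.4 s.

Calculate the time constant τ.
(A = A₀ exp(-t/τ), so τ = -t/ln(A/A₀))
A/A₀ = 4.5/16.5 = 0.2727; ln(A/A₀) = -1.299
τ = −t/ln(A/A₀) = −9.4/-1.299 = 7.235 s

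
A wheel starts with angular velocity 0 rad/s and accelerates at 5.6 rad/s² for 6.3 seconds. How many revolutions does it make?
θ = ω₀t + ½αt² = 0×6.3 + ½×5.6×6.3² = 111.13 rad
Revolutions = θ/(2π) = 111.13/(2π) = 17.69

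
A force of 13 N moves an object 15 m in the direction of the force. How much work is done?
W = Fd = 13×15 = 195.0 J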